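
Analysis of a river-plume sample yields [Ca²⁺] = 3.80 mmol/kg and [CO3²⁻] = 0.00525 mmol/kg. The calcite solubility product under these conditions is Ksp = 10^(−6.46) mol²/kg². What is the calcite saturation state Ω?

Ksp = 10^(−6.46) = 3.467×10^-7
Ω = [Ca²⁺][CO3²⁻]/Ksp = (3.80×10^-3)(0.00525×10^-3) / 3.467×10^-7 = 0.0575

Ω = 0.0575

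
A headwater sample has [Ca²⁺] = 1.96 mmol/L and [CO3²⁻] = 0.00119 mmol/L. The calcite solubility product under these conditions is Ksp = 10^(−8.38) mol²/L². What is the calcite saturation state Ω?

Ω = 0.560

Ksp = 10^(−8.38) = 4.169×10^-9
Ω = [Ca²⁺][CO3²⁻]/Ksp = (1.96×10^-3)(0.00119×10^-3) / 4.169×10^-9 = 0.560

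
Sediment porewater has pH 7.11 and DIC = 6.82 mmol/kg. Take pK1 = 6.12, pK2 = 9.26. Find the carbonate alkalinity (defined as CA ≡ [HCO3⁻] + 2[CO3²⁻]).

CA = [HCO3⁻] + 2[CO3²⁻] = (α₁ + 2α₂)·DIC
At pH 7.11: [H⁺]/K1 = 10^-0.99 = 0.10233, K2/[H⁺] = 10^-2.15 = 0.0070795
α₁ = 1/(1 + 0.10233 + 0.0070795) = 1/1.1094 = 0.9014; α₂ = α₁·K2/[H⁺] = 0.006381
α₁ + 2α₂ = 0.9141
CA = 0.9141 × 6.82 = 6.23 mmol/kg

CA = 6.23 mmol/kg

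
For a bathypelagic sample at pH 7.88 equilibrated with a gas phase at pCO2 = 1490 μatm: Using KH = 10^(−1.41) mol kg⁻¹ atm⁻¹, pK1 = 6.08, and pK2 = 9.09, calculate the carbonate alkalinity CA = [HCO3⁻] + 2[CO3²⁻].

CA = 4.11 mmol/kg

[CO2*] = KH · pCO2 = 10^(−1.41) × 1490×10^-6 = 5.797×10^-5 mol/kg
α₀ = 1/(1 + K1/[H⁺] + K1K2/[H⁺]²) = 1/(1 + 10^+1.80 + 10^+0.59) = 0.01471
DIC = [CO2*]/α₀ = 5.797×10^-5 / 0.01471 = 3.941 mmol/kg
CA = (α₁ + 2α₂)·DIC = (0.9281 + 2×0.05722) × 3.941 = 4.11 mmol/kg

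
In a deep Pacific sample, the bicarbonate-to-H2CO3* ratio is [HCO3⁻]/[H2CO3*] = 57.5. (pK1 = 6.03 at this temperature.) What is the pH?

pH = 7.79

From K1 = [H⁺][HCO3⁻]/[H2CO3*]:  pH = pK1 + log₁₀([HCO3⁻]/[H2CO3*])
log₁₀(57.5) = +1.760
pH = 6.03 + (+1.760) = 7.79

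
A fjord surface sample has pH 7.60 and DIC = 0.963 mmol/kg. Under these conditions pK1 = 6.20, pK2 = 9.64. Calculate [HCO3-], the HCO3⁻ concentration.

[HCO3⁻] = 0.918 mmol/kg

α₁ = 1 / (1 + [H⁺]/K1 + K2/[H⁺]) = 1 / (1 + 10^-1.40 + 10^-2.04)
   = 1 / (1 + 0.039811 + 0.0091201) = 1/1.0489 = 0.9534
[HCO3⁻] = α₁ × DIC = 0.9534 × 0.963 = 0.918 mmol/kg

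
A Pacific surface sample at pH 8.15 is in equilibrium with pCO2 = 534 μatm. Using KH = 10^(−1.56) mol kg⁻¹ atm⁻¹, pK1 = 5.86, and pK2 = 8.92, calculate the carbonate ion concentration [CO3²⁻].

[CO2*] = KH · pCO2 = 10^(−1.56) × 534×10^-6 = 1.471×10^-5 mol/kg
α₀ = 1/(1 + K1/[H⁺] + K1K2/[H⁺]²) = 1/(1 + 10^+2.29 + 10^+1.52) = 0.004365
DIC = [CO2*]/α₀ = 1.471×10^-5 / 0.004365 = 3.369 mmol/kg
[CO3²⁻] = α₂·DIC; α₂ = 0.1445, so [CO3²⁻] = 0.1445 × 3.369 = 0.487 mmol/kg

[CO3²⁻] = 0.487 mmol/kg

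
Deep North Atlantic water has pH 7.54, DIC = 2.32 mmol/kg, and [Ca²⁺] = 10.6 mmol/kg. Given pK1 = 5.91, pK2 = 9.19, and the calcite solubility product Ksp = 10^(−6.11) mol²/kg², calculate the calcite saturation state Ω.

α₂ = 1 / (1 + [H⁺]/K2 + [H⁺]²/(K1K2)) = 1 / (1 + 10^+1.65 + 10^+0.02)
   = 1 / (1 + 44.668 + 1.0471) = 1/46.715 = 0.02141
[CO3²⁻] = α₂ × DIC = 0.02141 × 2.32 = 0.04966 mmol/kg
Ksp = 10^(−6.11) = 7.762×10^-7
Ω = [Ca²⁺][CO3²⁻]/Ksp = (10.6×10^-3)(4.966×10^-5) / 7.762×10^-7 = 0.678

Ω = 0.678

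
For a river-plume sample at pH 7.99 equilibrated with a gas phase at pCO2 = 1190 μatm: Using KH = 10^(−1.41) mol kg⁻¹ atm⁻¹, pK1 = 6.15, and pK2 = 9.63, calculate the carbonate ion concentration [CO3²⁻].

[CO2*] = KH · pCO2 = 10^(−1.41) × 1190×10^-6 = 4.630×10^-5 mol/kg
α₀ = 1/(1 + K1/[H⁺] + K1K2/[H⁺]²) = 1/(1 + 10^+1.84 + 10^+0.20) = 0.01393
DIC = [CO2*]/α₀ = 4.630×10^-5 / 0.01393 = 3.323 mmol/kg
[CO3²⁻] = α₂·DIC; α₂ = 0.02208, so [CO3²⁻] = 0.02208 × 3.323 = 0.0734 mmol/kg

[CO3²⁻] = 0.0734 mmol/kg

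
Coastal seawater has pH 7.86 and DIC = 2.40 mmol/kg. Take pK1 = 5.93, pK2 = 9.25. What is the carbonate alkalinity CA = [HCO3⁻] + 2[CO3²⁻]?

CA = 2.47 mmol/kg

CA = [HCO3⁻] + 2[CO3²⁻] = (α₁ + 2α₂)·DIC
At pH 7.86: [H⁺]/K1 = 10^-1.93 = 0.011749, K2/[H⁺] = 10^-1.39 = 0.040738
α₁ = 1/(1 + 0.011749 + 0.040738) = 1/1.0525 = 0.9501; α₂ = α₁·K2/[H⁺] = 0.03871
α₁ + 2α₂ = 1.0275
CA = 1.0275 × 2.40 = 2.47 mmol/kg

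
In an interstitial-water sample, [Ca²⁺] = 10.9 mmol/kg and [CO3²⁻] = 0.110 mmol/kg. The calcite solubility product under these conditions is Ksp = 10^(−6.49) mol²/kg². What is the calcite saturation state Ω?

Ω = 3.71

Ksp = 10^(−6.49) = 3.236×10^-7
Ω = [Ca²⁺][CO3²⁻]/Ksp = (10.9×10^-3)(0.110×10^-3) / 3.236×10^-7 = 3.71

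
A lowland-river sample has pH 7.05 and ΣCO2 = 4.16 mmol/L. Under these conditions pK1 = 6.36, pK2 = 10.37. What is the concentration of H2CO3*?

α₀ = 1 / (1 + K1/[H⁺] + K1K2/[H⁺]²) = 1 / (1 + 10^+0.69 + 10^-2.63)
   = 1 / (1 + 4.8978 + 0.0023442) = 1/5.9001 = 0.1695
[CO2*] = α₀ × DIC = 0.1695 × 4.16 = 0.705 mmol/L

[CO2*] = 0.705 mmol/L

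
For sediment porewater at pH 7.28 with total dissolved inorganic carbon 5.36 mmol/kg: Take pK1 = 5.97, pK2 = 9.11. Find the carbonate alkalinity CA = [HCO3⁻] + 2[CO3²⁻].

CA = [HCO3⁻] + 2[CO3²⁻] = (α₁ + 2α₂)·DIC
At pH 7.28: [H⁺]/K1 = 10^-1.31 = 0.048978, K2/[H⁺] = 10^-1.83 = 0.014791
α₁ = 1/(1 + 0.048978 + 0.014791) = 1/1.0638 = 0.9401; α₂ = α₁·K2/[H⁺] = 0.01390
α₁ + 2α₂ = 0.9679
CA = 0.9679 × 5.36 = 5.19 mmol/kg

CA = 5.19 mmol/kg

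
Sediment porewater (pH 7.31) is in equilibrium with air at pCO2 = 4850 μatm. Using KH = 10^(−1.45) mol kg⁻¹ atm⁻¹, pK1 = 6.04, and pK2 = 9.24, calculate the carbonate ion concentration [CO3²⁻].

[CO3²⁻] = 0.0376 mmol/kg

[CO2*] = KH · pCO2 = 10^(−1.45) × 4850×10^-6 = 1.721×10^-4 mol/kg
α₀ = 1/(1 + K1/[H⁺] + K1K2/[H⁺]²) = 1/(1 + 10^+1.27 + 10^-0.66) = 0.05040
DIC = [CO2*]/α₀ = 1.721×10^-4 / 0.05040 = 3.414 mmol/kg
[CO3²⁻] = α₂·DIC; α₂ = 0.01103, so [CO3²⁻] = 0.01103 × 3.414 = 0.0376 mmol/kg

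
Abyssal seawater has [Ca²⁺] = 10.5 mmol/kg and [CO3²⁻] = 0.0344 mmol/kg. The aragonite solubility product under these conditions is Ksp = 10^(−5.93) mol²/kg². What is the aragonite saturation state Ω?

Ksp = 10^(−5.93) = 1.175×10^-6
Ω = [Ca²⁺][CO3²⁻]/Ksp = (10.5×10^-3)(0.0344×10^-3) / 1.175×10^-6 = 0.307

Ω = 0.307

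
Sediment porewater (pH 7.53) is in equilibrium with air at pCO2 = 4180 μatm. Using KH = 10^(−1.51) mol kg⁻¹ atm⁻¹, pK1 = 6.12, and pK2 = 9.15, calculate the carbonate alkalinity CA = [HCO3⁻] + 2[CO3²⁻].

[CO2*] = KH · pCO2 = 10^(−1.51) × 4180×10^-6 = 1.292×10^-4 mol/kg
α₀ = 1/(1 + K1/[H⁺] + K1K2/[H⁺]²) = 1/(1 + 10^+1.41 + 10^-0.21) = 0.03660
DIC = [CO2*]/α₀ = 1.292×10^-4 / 0.03660 = 3.529 mmol/kg
CA = (α₁ + 2α₂)·DIC = (0.9408 + 2×0.02257) × 3.529 = 3.48 mmol/kg

CA = 3.48 mmol/kg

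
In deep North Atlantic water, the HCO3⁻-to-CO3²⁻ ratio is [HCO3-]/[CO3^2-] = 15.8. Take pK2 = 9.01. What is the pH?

From K2 = [H⁺][CO3^2-]/[HCO3-]:  pH = pK2 − log₁₀([HCO3-]/[CO3^2-])
log₁₀(15.8) = +1.199
pH = 9.01 − (+1.199) = 7.81

pH = 7.81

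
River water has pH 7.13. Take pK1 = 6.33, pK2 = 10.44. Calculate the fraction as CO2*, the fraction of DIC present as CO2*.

α₀ = 1 / (1 + K1/[H⁺] + K1K2/[H⁺]²) = 1 / (1 + 10^+0.80 + 10^-2.51)
   = 1 / (1 + 6.3096 + 0.0030903) = 1/7.3127 = 0.1367

α₀ = 0.137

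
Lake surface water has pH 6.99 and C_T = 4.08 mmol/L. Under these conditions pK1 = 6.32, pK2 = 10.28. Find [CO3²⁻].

α₂ = 1 / (1 + [H⁺]/K2 + [H⁺]²/(K1K2)) = 1 / (1 + 10^+3.29 + 10^+2.62)
   = 1 / (1 + 1949.8 + 416.87) = 1/2367.7 = 0.0004223
[CO3²⁻] = α₂ × DIC = 0.0004223 × 4.08 = 0.00172 mmol/L = 1.72 μmol/L

[CO3²⁻] = 1.72 μmol/L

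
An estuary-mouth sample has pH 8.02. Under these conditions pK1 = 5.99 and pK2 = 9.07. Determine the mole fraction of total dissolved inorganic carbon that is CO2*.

α₀ = 0.00850

α₀ = 1 / (1 + K1/[H⁺] + K1K2/[H⁺]²) = 1 / (1 + 10^+2.03 + 10^+0.98)
   = 1 / (1 + 107.15 + 9.5499) = 1/117.70 = 0.008496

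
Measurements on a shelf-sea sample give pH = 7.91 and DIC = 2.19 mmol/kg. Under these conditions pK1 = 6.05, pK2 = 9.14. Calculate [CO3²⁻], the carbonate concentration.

α₂ = 1 / (1 + [H⁺]/K2 + [H⁺]²/(K1K2)) = 1 / (1 + 10^+1.23 + 10^-0.63)
   = 1 / (1 + 16.982 + 0.23442) = 1/18.217 = 0.05489
[CO3²⁻] = α₂ × DIC = 0.05489 × 2.19 = 0.120 mmol/kg

[CO3²⁻] = 0.120 mmol/kg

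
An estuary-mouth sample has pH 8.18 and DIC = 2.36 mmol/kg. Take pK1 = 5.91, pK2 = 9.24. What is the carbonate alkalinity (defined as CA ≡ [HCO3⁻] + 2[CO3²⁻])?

CA = [HCO3⁻] + 2[CO3²⁻] = (α₁ + 2α₂)·DIC
At pH 8.18: [H⁺]/K1 = 10^-2.27 = 0.0053703, K2/[H⁺] = 10^-1.06 = 0.087096
α₁ = 1/(1 + 0.0053703 + 0.087096) = 1/1.0925 = 0.9154; α₂ = α₁·K2/[H⁺] = 0.07972
α₁ + 2α₂ = 1.0748
CA = 1.0748 × 2.36 = 2.54 mmol/kg

CA = 2.54 mmol/kg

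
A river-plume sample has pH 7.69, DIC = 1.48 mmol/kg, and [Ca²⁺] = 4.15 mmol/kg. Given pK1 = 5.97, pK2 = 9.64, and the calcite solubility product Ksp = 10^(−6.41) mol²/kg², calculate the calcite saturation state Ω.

α₂ = 1 / (1 + [H⁺]/K2 + [H⁺]²/(K1K2)) = 1 / (1 + 10^+1.95 + 10^+0.23)
   = 1 / (1 + 89.125 + 1.6982) = 1/91.823 = 0.01089
[CO3²⁻] = α₂ × DIC = 0.01089 × 1.48 = 0.01612 mmol/kg = 16.12 μmol/kg
Ksp = 10^(−6.41) = 3.890×10^-7
Ω = [Ca²⁺][CO3²⁻]/Ksp = (4.15×10^-3)(1.612×10^-5) / 3.890×10^-7 = 0.172

Ω = 0.172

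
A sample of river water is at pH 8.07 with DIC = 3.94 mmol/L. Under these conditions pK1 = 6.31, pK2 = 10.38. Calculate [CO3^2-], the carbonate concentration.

α₂ = 1 / (1 + [H⁺]/K2 + [H⁺]²/(K1K2)) = 1 / (1 + 10^+2.31 + 10^+0.55)
   = 1 / (1 + 204.17 + 3.5481) = 1/208.72 = 0.004791
[CO3²⁻] = α₂ × DIC = 0.004791 × 3.94 = 0.0189 mmol/L = 18.9 μmol/L

[CO3²⁻] = 18.9 μmol/L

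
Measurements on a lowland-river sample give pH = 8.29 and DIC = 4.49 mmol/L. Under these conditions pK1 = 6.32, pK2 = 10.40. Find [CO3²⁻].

α₂ = 1 / (1 + [H⁺]/K2 + [H⁺]²/(K1K2)) = 1 / (1 + 10^+2.11 + 10^+0.14)
   = 1 / (1 + 128.82 + 1.3804) = 1/131.21 = 0.007622
[CO3²⁻] = α₂ × DIC = 0.007622 × 4.49 = 0.0342 mmol/L

[CO3²⁻] = 0.0342 mmol/L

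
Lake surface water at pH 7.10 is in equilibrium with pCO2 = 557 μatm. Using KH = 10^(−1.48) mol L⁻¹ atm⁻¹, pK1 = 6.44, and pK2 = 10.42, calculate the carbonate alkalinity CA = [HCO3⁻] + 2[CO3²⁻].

CA = 0.0844 mmol/L

[CO2*] = KH · pCO2 = 10^(−1.48) × 557×10^-6 = 1.844×10^-5 mol/L
α₀ = 1/(1 + K1/[H⁺] + K1K2/[H⁺]²) = 1/(1 + 10^+0.66 + 10^-2.66) = 0.1794
DIC = [CO2*]/α₀ = 1.844×10^-5 / 0.1794 = 0.1028 mmol/L
CA = (α₁ + 2α₂)·DIC = (0.8202 + 2×0.0003926) × 0.1028 = 0.0844 mmol/L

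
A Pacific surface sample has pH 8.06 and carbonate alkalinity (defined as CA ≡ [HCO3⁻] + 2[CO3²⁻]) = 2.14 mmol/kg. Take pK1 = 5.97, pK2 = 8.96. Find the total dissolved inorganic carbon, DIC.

DIC = 1.94 mmol/kg

CA = [HCO3⁻] + 2[CO3²⁻] = (α₁ + 2α₂)·DIC
At pH 8.06: [H⁺]/K1 = 10^-2.09 = 0.0081283, K2/[H⁺] = 10^-0.90 = 0.12589
α₁ = 1/(1 + 0.0081283 + 0.12589) = 1/1.1340 = 0.8818; α₂ = α₁·K2/[H⁺] = 0.1110
α₁ + 2α₂ = 1.1038
DIC = CA / (α₁ + 2α₂) = 2.14 / 1.1038 = 1.94 mmol/kg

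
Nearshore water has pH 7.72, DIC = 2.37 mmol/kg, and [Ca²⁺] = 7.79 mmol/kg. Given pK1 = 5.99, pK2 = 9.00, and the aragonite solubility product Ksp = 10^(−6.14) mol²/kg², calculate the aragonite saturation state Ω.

Ω = 1.25

α₂ = 1 / (1 + [H⁺]/K2 + [H⁺]²/(K1K2)) = 1 / (1 + 10^+1.28 + 10^-0.45)
   = 1 / (1 + 19.055 + 0.35481) = 1/20.409 = 0.04900
[CO3²⁻] = α₂ × DIC = 0.04900 × 2.37 = 0.1161 mmol/kg
Ksp = 10^(−6.14) = 7.244×10^-7
Ω = [Ca²⁺][CO3²⁻]/Ksp = (7.79×10^-3)(1.161×10^-4) / 7.244×10^-7 = 1.25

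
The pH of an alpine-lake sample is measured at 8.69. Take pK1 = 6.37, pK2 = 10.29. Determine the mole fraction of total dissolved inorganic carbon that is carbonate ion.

α₂ = 0.0244

α₂ = 1 / (1 + [H⁺]/K2 + [H⁺]²/(K1K2)) = 1 / (1 + 10^+1.60 + 10^-0.72)
   = 1 / (1 + 39.811 + 0.19055) = 1/41.001 = 0.02439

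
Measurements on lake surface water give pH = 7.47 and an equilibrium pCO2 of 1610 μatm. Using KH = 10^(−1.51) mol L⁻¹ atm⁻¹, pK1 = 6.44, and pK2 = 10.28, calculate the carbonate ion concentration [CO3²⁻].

[CO3²⁻] = 0.826 μmol/L

[CO2*] = KH · pCO2 = 10^(−1.51) × 1610×10^-6 = 4.975×10^-5 mol/L
α₀ = 1/(1 + K1/[H⁺] + K1K2/[H⁺]²) = 1/(1 + 10^+1.03 + 10^-1.78) = 0.08524
DIC = [CO2*]/α₀ = 4.975×10^-5 / 0.08524 = 0.5837 mmol/L
[CO3²⁻] = α₂·DIC; α₂ = 0.001415, so [CO3²⁻] = 0.001415 × 0.5837 = 0.000826 mmol/L = 0.826 μmol/L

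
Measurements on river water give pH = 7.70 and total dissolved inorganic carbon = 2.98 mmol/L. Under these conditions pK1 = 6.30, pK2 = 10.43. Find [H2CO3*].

[CO2*] = 0.114 mmol/L

α₀ = 1 / (1 + K1/[H⁺] + K1K2/[H⁺]²) = 1 / (1 + 10^+1.40 + 10^-1.33)
   = 1 / (1 + 25.119 + 0.046774) = 1/26.166 = 0.03822
[CO2*] = α₀ × DIC = 0.03822 × 2.98 = 0.114 mmol/L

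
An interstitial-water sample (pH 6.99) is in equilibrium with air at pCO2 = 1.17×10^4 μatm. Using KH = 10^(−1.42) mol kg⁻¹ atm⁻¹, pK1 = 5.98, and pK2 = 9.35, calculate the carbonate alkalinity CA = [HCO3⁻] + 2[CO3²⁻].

CA = 4.59 mmol/kg

[CO2*] = KH · pCO2 = 10^(−1.42) × 1.17×10^4×10^-6 = 4.448×10^-4 mol/kg
α₀ = 1/(1 + K1/[H⁺] + K1K2/[H⁺]²) = 1/(1 + 10^+1.01 + 10^-1.35) = 0.08867
DIC = [CO2*]/α₀ = 4.448×10^-4 / 0.08867 = 5.017 mmol/kg
CA = (α₁ + 2α₂)·DIC = (0.9074 + 2×0.003961) × 5.017 = 4.59 mmol/kg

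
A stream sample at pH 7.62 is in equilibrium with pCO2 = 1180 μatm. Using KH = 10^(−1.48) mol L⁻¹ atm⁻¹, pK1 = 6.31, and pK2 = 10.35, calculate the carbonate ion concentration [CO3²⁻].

[CO3²⁻] = 1.49 μmol/L

[CO2*] = KH · pCO2 = 10^(−1.48) × 1180×10^-6 = 3.907×10^-5 mol/L
α₀ = 1/(1 + K1/[H⁺] + K1K2/[H⁺]²) = 1/(1 + 10^+1.31 + 10^-1.42) = 0.04661
DIC = [CO2*]/α₀ = 3.907×10^-5 / 0.04661 = 0.8383 mmol/L
[CO3²⁻] = α₂·DIC; α₂ = 0.001772, so [CO3²⁻] = 0.001772 × 0.8383 = 0.00149 mmol/L = 1.49 μmol/L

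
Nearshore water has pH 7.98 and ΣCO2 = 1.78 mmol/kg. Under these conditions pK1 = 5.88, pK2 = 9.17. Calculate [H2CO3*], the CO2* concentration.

α₀ = 1 / (1 + K1/[H⁺] + K1K2/[H⁺]²) = 1 / (1 + 10^+2.10 + 10^+0.91)
   = 1 / (1 + 125.89 + 8.1283) = 1/135.02 = 0.007406
[CO2*] = α₀ × DIC = 0.007406 × 1.78 = 0.0132 mmol/kg = 13.2 μmol/kg

[CO2*] = 13.2 μmol/kg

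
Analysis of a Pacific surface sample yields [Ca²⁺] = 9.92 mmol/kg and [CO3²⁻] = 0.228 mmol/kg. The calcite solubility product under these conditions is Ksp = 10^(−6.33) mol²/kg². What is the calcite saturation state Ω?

Ω = 4.84

Ksp = 10^(−6.33) = 4.677×10^-7
Ω = [Ca²⁺][CO3²⁻]/Ksp = (9.92×10^-3)(0.228×10^-3) / 4.677×10^-7 = 4.84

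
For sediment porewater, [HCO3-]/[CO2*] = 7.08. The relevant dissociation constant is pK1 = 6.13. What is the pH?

From K1 = [H⁺][HCO3-]/[CO2*]:  pH = pK1 + log₁₀([HCO3-]/[CO2*])
log₁₀(7.08) = +0.850
pH = 6.13 + (+0.850) = 6.98

pH = 6.98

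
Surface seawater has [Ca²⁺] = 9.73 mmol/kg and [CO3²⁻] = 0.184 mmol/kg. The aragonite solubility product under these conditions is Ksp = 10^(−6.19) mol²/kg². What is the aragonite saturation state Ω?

Ksp = 10^(−6.19) = 6.457×10^-7
Ω = [Ca²⁺][CO3²⁻]/Ksp = (9.73×10^-3)(0.184×10^-3) / 6.457×10^-7 = 2.77

Ω = 2.77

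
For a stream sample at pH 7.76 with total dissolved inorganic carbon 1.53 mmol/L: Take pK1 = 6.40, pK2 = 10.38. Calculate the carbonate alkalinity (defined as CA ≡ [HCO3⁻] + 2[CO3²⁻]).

CA = 1.47 mmol/L

CA = [HCO3⁻] + 2[CO3²⁻] = (α₁ + 2α₂)·DIC
At pH 7.76: [H⁺]/K1 = 10^-1.36 = 0.043652, K2/[H⁺] = 10^-2.62 = 0.0023988
α₁ = 1/(1 + 0.043652 + 0.0023988) = 1/1.0461 = 0.9560; α₂ = α₁·K2/[H⁺] = 0.002293
α₁ + 2α₂ = 0.9606
CA = 0.9606 × 1.53 = 1.47 mmol/L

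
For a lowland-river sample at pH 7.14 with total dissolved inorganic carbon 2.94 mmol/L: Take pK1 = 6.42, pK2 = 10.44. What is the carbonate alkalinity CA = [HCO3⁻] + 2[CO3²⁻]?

CA = 2.47 mmol/L

CA = [HCO3⁻] + 2[CO3²⁻] = (α₁ + 2α₂)·DIC
At pH 7.14: [H⁺]/K1 = 10^-0.72 = 0.19055, K2/[H⁺] = 10^-3.30 = 0.00050119
α₁ = 1/(1 + 0.19055 + 0.00050119) = 1/1.1910 = 0.8396; α₂ = α₁·K2/[H⁺] = 0.0004208
α₁ + 2α₂ = 0.8404
CA = 0.8404 × 2.94 = 2.47 mmol/L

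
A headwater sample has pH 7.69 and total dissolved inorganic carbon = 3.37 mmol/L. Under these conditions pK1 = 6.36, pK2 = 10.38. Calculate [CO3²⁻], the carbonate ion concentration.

[CO3²⁻] = 6.56 μmol/L

α₂ = 1 / (1 + [H⁺]/K2 + [H⁺]²/(K1K2)) = 1 / (1 + 10^+2.69 + 10^+1.36)
   = 1 / (1 + 489.78 + 22.909) = 1/513.69 = 0.001947
[CO3²⁻] = α₂ × DIC = 0.001947 × 3.37 = 0.00656 mmol/L = 6.56 μmol/L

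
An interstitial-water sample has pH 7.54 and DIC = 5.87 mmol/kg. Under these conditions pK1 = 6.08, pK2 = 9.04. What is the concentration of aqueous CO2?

[CO2*] = 0.191 mmol/kg

α₀ = 1 / (1 + K1/[H⁺] + K1K2/[H⁺]²) = 1 / (1 + 10^+1.46 + 10^-0.04)
   = 1 / (1 + 28.840 + 0.91201) = 1/30.752 = 0.03252
[CO2*] = α₀ × DIC = 0.03252 × 5.87 = 0.191 mmol/kg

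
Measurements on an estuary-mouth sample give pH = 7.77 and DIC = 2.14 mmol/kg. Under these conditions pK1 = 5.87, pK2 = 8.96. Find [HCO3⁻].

α₁ = 1 / (1 + [H⁺]/K1 + K2/[H⁺]) = 1 / (1 + 10^-1.90 + 10^-1.19)
   = 1 / (1 + 0.012589 + 0.064565) = 1/1.0772 = 0.9284
[HCO3⁻] = α₁ × DIC = 0.9284 × 2.14 = 1.99 mmol/kg

[HCO3⁻] = 1.99 mmol/kg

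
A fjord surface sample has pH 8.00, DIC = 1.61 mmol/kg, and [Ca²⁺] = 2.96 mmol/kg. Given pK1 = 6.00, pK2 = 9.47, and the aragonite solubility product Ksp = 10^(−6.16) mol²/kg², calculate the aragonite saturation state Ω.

α₂ = 1 / (1 + [H⁺]/K2 + [H⁺]²/(K1K2)) = 1 / (1 + 10^+1.47 + 10^-0.53)
   = 1 / (1 + 29.512 + 0.29512) = 1/30.807 = 0.03246
[CO3²⁻] = α₂ × DIC = 0.03246 × 1.61 = 0.05226 mmol/kg
Ksp = 10^(−6.16) = 6.918×10^-7
Ω = [Ca²⁺][CO3²⁻]/Ksp = (2.96×10^-3)(5.226×10^-5) / 6.918×10^-7 = 0.224

Ω = 0.224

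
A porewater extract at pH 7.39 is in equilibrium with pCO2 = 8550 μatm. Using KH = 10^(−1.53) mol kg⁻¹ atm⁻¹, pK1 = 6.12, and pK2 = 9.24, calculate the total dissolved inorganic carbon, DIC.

[CO2*] = KH · pCO2 = 10^(−1.53) × 8550×10^-6 = 2.523×10^-4 mol/kg
α₀ = 1/(1 + K1/[H⁺] + K1K2/[H⁺]²) = 1/(1 + 10^+1.27 + 10^-0.58) = 0.05029
DIC = [CO2*]/α₀ = 2.523×10^-4 / 0.05029 = 5.02 mmol/kg

DIC = 5.02 mmol/kg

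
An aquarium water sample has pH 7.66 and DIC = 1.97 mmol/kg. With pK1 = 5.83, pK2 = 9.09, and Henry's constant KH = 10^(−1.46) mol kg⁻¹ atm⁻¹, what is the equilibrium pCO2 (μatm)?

pCO2 = 799 μatm

α₀ = 1 / (1 + K1/[H⁺] + K1K2/[H⁺]²) = 1 / (1 + 10^+1.83 + 10^+0.40)
   = 1 / (1 + 67.608 + 2.5119) = 1/71.120 = 0.01406
[CO2*] = α₀ × DIC = 0.01406 × 1.97 = 0.02770 mmol/kg
pCO2 = [CO2*]/KH = 2.770×10^-5 / 3.467×10^-2 = 799 μatm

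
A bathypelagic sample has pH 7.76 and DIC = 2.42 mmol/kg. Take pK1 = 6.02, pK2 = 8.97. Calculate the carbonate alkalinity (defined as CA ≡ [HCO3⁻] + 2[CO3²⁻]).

CA = [HCO3⁻] + 2[CO3²⁻] = (α₁ + 2α₂)·DIC
At pH 7.76: [H⁺]/K1 = 10^-1.74 = 0.018197, K2/[H⁺] = 10^-1.21 = 0.061660
α₁ = 1/(1 + 0.018197 + 0.061660) = 1/1.0799 = 0.9260; α₂ = α₁·K2/[H⁺] = 0.05710
α₁ + 2α₂ = 1.0402
CA = 1.0402 × 2.42 = 2.52 mmol/kg

CA = 2.52 mmol/kg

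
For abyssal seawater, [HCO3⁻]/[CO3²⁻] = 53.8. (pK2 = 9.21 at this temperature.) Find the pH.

From K2 = [H⁺][CO3²⁻]/[HCO3⁻]:  pH = pK2 − log₁₀([HCO3⁻]/[CO3²⁻])
log₁₀(53.8) = +1.731
pH = 9.21 − (+1.731) = 7.48

pH = 7.48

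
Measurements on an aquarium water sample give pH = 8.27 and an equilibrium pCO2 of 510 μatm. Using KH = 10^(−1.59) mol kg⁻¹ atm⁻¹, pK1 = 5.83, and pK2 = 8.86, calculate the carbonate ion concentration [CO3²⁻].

[CO3²⁻] = 0.928 mmol/kg

[CO2*] = KH · pCO2 = 10^(−1.59) × 510×10^-6 = 1.311×10^-5 mol/kg
α₀ = 1/(1 + K1/[H⁺] + K1K2/[H⁺]²) = 1/(1 + 10^+2.44 + 10^+1.85) = 0.002880
DIC = [CO2*]/α₀ = 1.311×10^-5 / 0.002880 = 4.552 mmol/kg
[CO3²⁻] = α₂·DIC; α₂ = 0.2039, so [CO3²⁻] = 0.2039 × 4.552 = 0.928 mmol/kg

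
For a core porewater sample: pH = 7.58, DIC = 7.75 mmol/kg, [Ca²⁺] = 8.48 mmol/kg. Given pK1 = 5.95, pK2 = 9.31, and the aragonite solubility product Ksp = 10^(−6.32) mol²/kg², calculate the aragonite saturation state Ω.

α₂ = 1 / (1 + [H⁺]/K2 + [H⁺]²/(K1K2)) = 1 / (1 + 10^+1.73 + 10^+0.10)
   = 1 / (1 + 53.703 + 1.2589) = 1/55.962 = 0.01787
[CO3²⁻] = α₂ × DIC = 0.01787 × 7.75 = 0.1385 mmol/kg
Ksp = 10^(−6.32) = 4.786×10^-7
Ω = [Ca²⁺][CO3²⁻]/Ksp = (8.48×10^-3)(1.385×10^-4) / 4.786×10^-7 = 2.45

Ω = 2.45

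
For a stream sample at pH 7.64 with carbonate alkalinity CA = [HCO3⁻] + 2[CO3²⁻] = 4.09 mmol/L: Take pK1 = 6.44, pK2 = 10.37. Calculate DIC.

CA = [HCO3⁻] + 2[CO3²⁻] = (α₁ + 2α₂)·DIC
At pH 7.64: [H⁺]/K1 = 10^-1.20 = 0.063096, K2/[H⁺] = 10^-2.73 = 0.0018621
α₁ = 1/(1 + 0.063096 + 0.0018621) = 1/1.0650 = 0.9390; α₂ = α₁·K2/[H⁺] = 0.001749
α₁ + 2α₂ = 0.9425
DIC = CA / (α₁ + 2α₂) = 4.09 / 0.9425 = 4.34 mmol/L

DIC = 4.34 mmol/L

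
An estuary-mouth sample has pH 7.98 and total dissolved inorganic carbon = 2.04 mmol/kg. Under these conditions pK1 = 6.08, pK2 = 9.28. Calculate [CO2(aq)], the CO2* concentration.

α₀ = 1 / (1 + K1/[H⁺] + K1K2/[H⁺]²) = 1 / (1 + 10^+1.90 + 10^+0.60)
   = 1 / (1 + 79.433 + 3.9811) = 1/84.414 = 0.01185
[CO2*] = α₀ × DIC = 0.01185 × 2.04 = 0.0242 mmol/kg

[CO2*] = 0.0242 mmol/kg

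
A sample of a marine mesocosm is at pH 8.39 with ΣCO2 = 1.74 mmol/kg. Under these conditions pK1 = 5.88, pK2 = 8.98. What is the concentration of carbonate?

α₂ = 1 / (1 + [H⁺]/K2 + [H⁺]²/(K1K2)) = 1 / (1 + 10^+0.59 + 10^-1.92)
   = 1 / (1 + 3.8905 + 0.012023) = 1/4.9025 = 0.2040
[CO3²⁻] = α₂ × DIC = 0.2040 × 1.74 = 0.355 mmol/kg

[CO3²⁻] = 0.355 mmol/kg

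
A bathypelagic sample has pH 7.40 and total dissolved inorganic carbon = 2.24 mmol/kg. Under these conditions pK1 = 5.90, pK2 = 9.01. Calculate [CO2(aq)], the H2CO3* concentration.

[CO2*] = 0.0671 mmol/kg

α₀ = 1 / (1 + K1/[H⁺] + K1K2/[H⁺]²) = 1 / (1 + 10^+1.50 + 10^-0.11)
   = 1 / (1 + 31.623 + 0.77625) = 1/33.399 = 0.02994
[CO2*] = α₀ × DIC = 0.02994 × 2.24 = 0.0671 mmol/kg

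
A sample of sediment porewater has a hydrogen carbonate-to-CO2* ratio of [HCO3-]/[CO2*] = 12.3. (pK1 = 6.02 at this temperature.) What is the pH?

From K1 = [H⁺][HCO3-]/[CO2*]:  pH = pK1 + log₁₀([HCO3-]/[CO2*])
log₁₀(12.3) = +1.090
pH = 6.02 + (+1.090) = 7.11

pH = 7.11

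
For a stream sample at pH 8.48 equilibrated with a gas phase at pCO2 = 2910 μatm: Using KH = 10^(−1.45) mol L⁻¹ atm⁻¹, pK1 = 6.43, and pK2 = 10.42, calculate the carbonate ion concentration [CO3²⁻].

[CO2*] = KH · pCO2 = 10^(−1.45) × 2910×10^-6 = 1.033×10^-4 mol/L
α₀ = 1/(1 + K1/[H⁺] + K1K2/[H⁺]²) = 1/(1 + 10^+2.05 + 10^+0.11) = 0.008734
DIC = [CO2*]/α₀ = 1.033×10^-4 / 0.008734 = 11.82 mmol/L
[CO3²⁻] = α₂·DIC; α₂ = 0.01125, so [CO3²⁻] = 0.01125 × 11.82 = 0.133 mmol/L

[CO3²⁻] = 0.133 mmol/L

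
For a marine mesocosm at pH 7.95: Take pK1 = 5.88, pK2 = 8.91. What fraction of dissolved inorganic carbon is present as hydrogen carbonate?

α₁ = 0.894

α₁ = 1 / (1 + [H⁺]/K1 + K2/[H⁺]) = 1 / (1 + 10^-2.07 + 10^-0.96)
   = 1 / (1 + 0.0085114 + 0.10965) = 1/1.1182 = 0.8943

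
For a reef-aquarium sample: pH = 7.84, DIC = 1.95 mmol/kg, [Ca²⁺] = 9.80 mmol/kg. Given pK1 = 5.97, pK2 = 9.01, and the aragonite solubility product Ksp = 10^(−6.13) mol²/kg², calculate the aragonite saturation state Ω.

α₂ = 1 / (1 + [H⁺]/K2 + [H⁺]²/(K1K2)) = 1 / (1 + 10^+1.17 + 10^-0.70)
   = 1 / (1 + 14.791 + 0.19953) = 1/15.991 = 0.06254
[CO3²⁻] = α₂ × DIC = 0.06254 × 1.95 = 0.1219 mmol/kg
Ksp = 10^(−6.13) = 7.413×10^-7
Ω = [Ca²⁺][CO3²⁻]/Ksp = (9.80×10^-3)(1.219×10^-4) / 7.413×10^-7 = 1.61

Ω = 1.61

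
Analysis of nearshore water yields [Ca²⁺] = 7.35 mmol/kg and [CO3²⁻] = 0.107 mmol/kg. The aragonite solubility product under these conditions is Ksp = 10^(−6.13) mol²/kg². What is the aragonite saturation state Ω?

Ksp = 10^(−6.13) = 7.413×10^-7
Ω = [Ca²⁺][CO3²⁻]/Ksp = (7.35×10^-3)(0.107×10^-3) / 7.413×10^-7 = 1.06

Ω = 1.06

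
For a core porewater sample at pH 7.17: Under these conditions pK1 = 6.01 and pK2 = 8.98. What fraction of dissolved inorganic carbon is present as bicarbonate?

α₁ = 1 / (1 + [H⁺]/K1 + K2/[H⁺]) = 1 / (1 + 10^-1.16 + 10^-1.81)
   = 1 / (1 + 0.069183 + 0.015488) = 1/1.0847 = 0.9219

α₁ = 0.922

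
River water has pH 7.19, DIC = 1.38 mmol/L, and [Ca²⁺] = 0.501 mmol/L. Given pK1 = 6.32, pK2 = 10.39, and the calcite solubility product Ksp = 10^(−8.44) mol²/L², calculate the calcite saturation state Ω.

α₂ = 1 / (1 + [H⁺]/K2 + [H⁺]²/(K1K2)) = 1 / (1 + 10^+3.20 + 10^+2.33)
   = 1 / (1 + 1584.9 + 213.80) = 1/1799.7 = 0.0005557
[CO3²⁻] = α₂ × DIC = 0.0005557 × 1.38 = 0.0007668 mmol/L = 0.7668 μmol/L
Ksp = 10^(−8.44) = 3.631×10^-9
Ω = [Ca²⁺][CO3²⁻]/Ksp = (0.501×10^-3)(7.668×10^-7) / 3.631×10^-9 = 0.106

Ω = 0.106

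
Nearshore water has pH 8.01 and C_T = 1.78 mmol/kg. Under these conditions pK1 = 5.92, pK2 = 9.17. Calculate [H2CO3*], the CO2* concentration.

α₀ = 1 / (1 + K1/[H⁺] + K1K2/[H⁺]²) = 1 / (1 + 10^+2.09 + 10^+0.93)
   = 1 / (1 + 123.03 + 8.5114) = 1/132.54 = 0.007545
[CO2*] = α₀ × DIC = 0.007545 × 1.78 = 0.0134 mmol/kg = 13.4 μmol/kg

[CO2*] = 13.4 μmol/kg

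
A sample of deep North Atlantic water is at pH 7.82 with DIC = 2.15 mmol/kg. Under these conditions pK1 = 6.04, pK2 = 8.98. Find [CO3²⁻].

[CO3²⁻] = 0.137 mmol/kg

α₂ = 1 / (1 + [H⁺]/K2 + [H⁺]²/(K1K2)) = 1 / (1 + 10^+1.16 + 10^-0.62)
   = 1 / (1 + 14.454 + 0.23988) = 1/15.694 = 0.06372
[CO3²⁻] = α₂ × DIC = 0.06372 × 2.15 = 0.137 mmol/kg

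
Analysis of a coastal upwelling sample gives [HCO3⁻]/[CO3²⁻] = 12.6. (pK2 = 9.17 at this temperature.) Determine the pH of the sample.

From K2 = [H⁺][CO3²⁻]/[HCO3⁻]:  pH = pK2 − log₁₀([HCO3⁻]/[CO3²⁻])
log₁₀(12.6) = +1.100
pH = 9.17 − (+1.100) = 8.07

pH = 8.07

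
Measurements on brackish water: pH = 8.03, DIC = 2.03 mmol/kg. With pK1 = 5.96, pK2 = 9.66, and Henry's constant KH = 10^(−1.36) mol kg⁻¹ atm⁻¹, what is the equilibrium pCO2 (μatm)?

α₀ = 1 / (1 + K1/[H⁺] + K1K2/[H⁺]²) = 1 / (1 + 10^+2.07 + 10^+0.44)
   = 1 / (1 + 117.49 + 2.7542) = 1/121.24 = 0.008248
[CO2*] = α₀ × DIC = 0.008248 × 2.03 = 0.01674 mmol/kg = 16.74 μmol/kg
pCO2 = [CO2*]/KH = 1.674×10^-5 / 4.365×10^-2 = 384 μatm

pCO2 = 384 μatm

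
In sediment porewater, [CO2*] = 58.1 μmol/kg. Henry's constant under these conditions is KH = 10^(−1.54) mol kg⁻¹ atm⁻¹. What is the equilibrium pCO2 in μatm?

pCO2 = 2010 μatm

KH = 10^(−1.54) = 2.884×10^-2 mol kg⁻¹ atm⁻¹
pCO2 = [CO2*]/KH = 58.1×10^-6 / 2.884×10^-2 = 2.01×10^-3 atm = 2010 μatm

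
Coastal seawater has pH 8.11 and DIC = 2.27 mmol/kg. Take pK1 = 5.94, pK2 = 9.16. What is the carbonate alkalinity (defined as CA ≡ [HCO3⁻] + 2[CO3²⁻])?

CA = [HCO3⁻] + 2[CO3²⁻] = (α₁ + 2α₂)·DIC
At pH 8.11: [H⁺]/K1 = 10^-2.17 = 0.0067608, K2/[H⁺] = 10^-1.05 = 0.089125
α₁ = 1/(1 + 0.0067608 + 0.089125) = 1/1.0959 = 0.9125; α₂ = α₁·K2/[H⁺] = 0.08133
α₁ + 2α₂ = 1.0752
CA = 1.0752 × 2.27 = 2.44 mmol/kg

CA = 2.44 mmol/kg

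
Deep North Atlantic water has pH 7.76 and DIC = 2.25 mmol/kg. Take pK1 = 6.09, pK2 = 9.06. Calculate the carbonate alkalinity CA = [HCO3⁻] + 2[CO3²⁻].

CA = 2.31 mmol/kg

CA = [HCO3⁻] + 2[CO3²⁻] = (α₁ + 2α₂)·DIC
At pH 7.76: [H⁺]/K1 = 10^-1.67 = 0.021380, K2/[H⁺] = 10^-1.30 = 0.050119
α₁ = 1/(1 + 0.021380 + 0.050119) = 1/1.0715 = 0.9333; α₂ = α₁·K2/[H⁺] = 0.04677
α₁ + 2α₂ = 1.0268
CA = 1.0268 × 2.25 = 2.31 mmol/kg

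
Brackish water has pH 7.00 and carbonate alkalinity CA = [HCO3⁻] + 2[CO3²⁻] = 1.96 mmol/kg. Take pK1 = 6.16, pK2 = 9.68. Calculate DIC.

DIC = 2.24 mmol/kg

CA = [HCO3⁻] + 2[CO3²⁻] = (α₁ + 2α₂)·DIC
At pH 7.00: [H⁺]/K1 = 10^-0.84 = 0.14454, K2/[H⁺] = 10^-2.68 = 0.0020893
α₁ = 1/(1 + 0.14454 + 0.0020893) = 1/1.1466 = 0.8721; α₂ = α₁·K2/[H⁺] = 0.001822
α₁ + 2α₂ = 0.8758
DIC = CA / (α₁ + 2α₂) = 1.96 / 0.8758 = 2.24 mmol/kg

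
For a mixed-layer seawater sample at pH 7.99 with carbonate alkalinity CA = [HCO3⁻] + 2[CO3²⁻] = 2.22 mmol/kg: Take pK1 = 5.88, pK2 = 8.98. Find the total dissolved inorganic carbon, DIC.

DIC = 2.05 mmol/kg

CA = [HCO3⁻] + 2[CO3²⁻] = (α₁ + 2α₂)·DIC
At pH 7.99: [H⁺]/K1 = 10^-2.11 = 0.0077625, K2/[H⁺] = 10^-0.99 = 0.10233
α₁ = 1/(1 + 0.0077625 + 0.10233) = 1/1.1101 = 0.9008; α₂ = α₁·K2/[H⁺] = 0.09218
α₁ + 2α₂ = 1.0852
DIC = CA / (α₁ + 2α₂) = 2.22 / 1.0852 = 2.05 mmol/kg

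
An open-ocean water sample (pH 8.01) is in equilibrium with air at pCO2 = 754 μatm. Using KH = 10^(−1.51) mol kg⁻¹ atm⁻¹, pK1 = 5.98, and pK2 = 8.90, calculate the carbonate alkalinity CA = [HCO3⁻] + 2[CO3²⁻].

CA = 3.14 mmol/kg

[CO2*] = KH · pCO2 = 10^(−1.51) × 754×10^-6 = 2.330×10^-5 mol/kg
α₀ = 1/(1 + K1/[H⁺] + K1K2/[H⁺]²) = 1/(1 + 10^+2.03 + 10^+1.14) = 0.008200
DIC = [CO2*]/α₀ = 2.330×10^-5 / 0.008200 = 2.842 mmol/kg
CA = (α₁ + 2α₂)·DIC = (0.8786 + 2×0.1132) × 2.842 = 3.14 mmol/kg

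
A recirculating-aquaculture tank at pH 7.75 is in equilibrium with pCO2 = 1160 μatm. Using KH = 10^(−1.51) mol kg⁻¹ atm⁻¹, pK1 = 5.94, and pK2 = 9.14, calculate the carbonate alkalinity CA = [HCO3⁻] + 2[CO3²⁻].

CA = 2.50 mmol/kg

[CO2*] = KH · pCO2 = 10^(−1.51) × 1160×10^-6 = 3.585×10^-5 mol/kg
α₀ = 1/(1 + K1/[H⁺] + K1K2/[H⁺]²) = 1/(1 + 10^+1.81 + 10^+0.42) = 0.01466
DIC = [CO2*]/α₀ = 3.585×10^-5 / 0.01466 = 2.445 mmol/kg
CA = (α₁ + 2α₂)·DIC = (0.9468 + 2×0.03857) × 2.445 = 2.50 mmol/kg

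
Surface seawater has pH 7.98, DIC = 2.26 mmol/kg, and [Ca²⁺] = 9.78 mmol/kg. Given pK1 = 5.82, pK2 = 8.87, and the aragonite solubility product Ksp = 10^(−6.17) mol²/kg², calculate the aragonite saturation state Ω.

Ω = 3.71

α₂ = 1 / (1 + [H⁺]/K2 + [H⁺]²/(K1K2)) = 1 / (1 + 10^+0.89 + 10^-1.27)
   = 1 / (1 + 7.7625 + 0.053703) = 1/8.8162 = 0.1134
[CO3²⁻] = α₂ × DIC = 0.1134 × 2.26 = 0.2563 mmol/kg
Ksp = 10^(−6.17) = 6.761×10^-7
Ω = [Ca²⁺][CO3²⁻]/Ksp = (9.78×10^-3)(2.563×10^-4) / 6.761×10^-7 = 3.71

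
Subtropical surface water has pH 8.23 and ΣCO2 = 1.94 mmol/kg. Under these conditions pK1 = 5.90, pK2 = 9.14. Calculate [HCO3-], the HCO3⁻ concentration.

α₁ = 1 / (1 + [H⁺]/K1 + K2/[H⁺]) = 1 / (1 + 10^-2.33 + 10^-0.91)
   = 1 / (1 + 0.0046774 + 0.12303) = 1/1.1277 = 0.8868
[HCO3⁻] = α₁ × DIC = 0.8868 × 1.94 = 1.72 mmol/kg

[HCO3⁻] = 1.72 mmol/kg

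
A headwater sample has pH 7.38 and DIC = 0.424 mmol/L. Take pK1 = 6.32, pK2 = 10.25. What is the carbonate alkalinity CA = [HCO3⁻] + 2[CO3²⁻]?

CA = [HCO3⁻] + 2[CO3²⁻] = (α₁ + 2α₂)·DIC
At pH 7.38: [H⁺]/K1 = 10^-1.06 = 0.087096, K2/[H⁺] = 10^-2.87 = 0.0013490
α₁ = 1/(1 + 0.087096 + 0.0013490) = 1/1.0884 = 0.9187; α₂ = α₁·K2/[H⁺] = 0.001239
α₁ + 2α₂ = 0.9212
CA = 0.9212 × 0.424 = 0.391 mmol/L

CA = 0.391 mmol/L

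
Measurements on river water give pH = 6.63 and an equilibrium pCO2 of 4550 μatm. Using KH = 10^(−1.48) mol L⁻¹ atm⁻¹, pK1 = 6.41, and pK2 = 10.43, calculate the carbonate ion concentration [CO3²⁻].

[CO3²⁻] = 0.0396 μmol/L

[CO2*] = KH · pCO2 = 10^(−1.48) × 4550×10^-6 = 1.507×10^-4 mol/L
α₀ = 1/(1 + K1/[H⁺] + K1K2/[H⁺]²) = 1/(1 + 10^+0.22 + 10^-3.58) = 0.3760
DIC = [CO2*]/α₀ = 1.507×10^-4 / 0.3760 = 0.4007 mmol/L
[CO3²⁻] = α₂·DIC; α₂ = 9.889×10^-5, so [CO3²⁻] = 9.889×10^-5 × 0.4007 = 3.96×10^-5 mmol/L = 0.0396 μmol/L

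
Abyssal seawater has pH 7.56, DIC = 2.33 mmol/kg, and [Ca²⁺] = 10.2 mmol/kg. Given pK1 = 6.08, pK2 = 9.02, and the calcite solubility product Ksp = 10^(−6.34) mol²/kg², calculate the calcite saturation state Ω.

α₂ = 1 / (1 + [H⁺]/K2 + [H⁺]²/(K1K2)) = 1 / (1 + 10^+1.46 + 10^-0.02)
   = 1 / (1 + 28.840 + 0.95499) = 1/30.795 = 0.03247
[CO3²⁻] = α₂ × DIC = 0.03247 × 2.33 = 0.07566 mmol/kg
Ksp = 10^(−6.34) = 4.571×10^-7
Ω = [Ca²⁺][CO3²⁻]/Ksp = (10.2×10^-3)(7.566×10^-5) / 4.571×10^-7 = 1.69

Ω = 1.69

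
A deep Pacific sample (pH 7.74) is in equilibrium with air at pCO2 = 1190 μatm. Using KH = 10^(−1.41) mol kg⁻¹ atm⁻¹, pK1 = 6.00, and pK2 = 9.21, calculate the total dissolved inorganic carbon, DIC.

DIC = 2.68 mmol/kg

[CO2*] = KH · pCO2 = 10^(−1.41) × 1190×10^-6 = 4.630×10^-5 mol/kg
α₀ = 1/(1 + K1/[H⁺] + K1K2/[H⁺]²) = 1/(1 + 10^+1.74 + 10^+0.27) = 0.01730
DIC = [CO2*]/α₀ = 4.630×10^-5 / 0.01730 = 2.68 mmol/kg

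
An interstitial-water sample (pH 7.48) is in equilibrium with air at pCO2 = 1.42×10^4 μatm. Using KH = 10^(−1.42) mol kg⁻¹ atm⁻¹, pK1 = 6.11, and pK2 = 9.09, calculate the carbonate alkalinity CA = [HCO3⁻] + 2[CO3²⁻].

[CO2*] = KH · pCO2 = 10^(−1.42) × 1.42×10^4×10^-6 = 5.399×10^-4 mol/kg
α₀ = 1/(1 + K1/[H⁺] + K1K2/[H⁺]²) = 1/(1 + 10^+1.37 + 10^-0.24) = 0.03997
DIC = [CO2*]/α₀ = 5.399×10^-4 / 0.03997 = 13.51 mmol/kg
CA = (α₁ + 2α₂)·DIC = (0.9370 + 2×0.02300) × 13.51 = 13.3 mmol/kg

CA = 13.3 mmol/kg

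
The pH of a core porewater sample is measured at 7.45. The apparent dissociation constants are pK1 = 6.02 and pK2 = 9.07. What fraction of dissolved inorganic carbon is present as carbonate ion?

α₂ = 1 / (1 + [H⁺]/K2 + [H⁺]²/(K1K2)) = 1 / (1 + 10^+1.62 + 10^+0.19)
   = 1 / (1 + 41.687 + 1.5488) = 1/44.236 = 0.02261

α₂ = 0.0226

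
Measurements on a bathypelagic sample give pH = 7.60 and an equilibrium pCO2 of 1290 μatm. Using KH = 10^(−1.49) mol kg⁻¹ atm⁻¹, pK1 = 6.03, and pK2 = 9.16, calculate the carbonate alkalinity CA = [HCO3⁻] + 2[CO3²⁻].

[CO2*] = KH · pCO2 = 10^(−1.49) × 1290×10^-6 = 4.174×10^-5 mol/kg
α₀ = 1/(1 + K1/[H⁺] + K1K2/[H⁺]²) = 1/(1 + 10^+1.57 + 10^+0.01) = 0.02553
DIC = [CO2*]/α₀ = 4.174×10^-5 / 0.02553 = 1.635 mmol/kg
CA = (α₁ + 2α₂)·DIC = (0.9484 + 2×0.02612) × 1.635 = 1.64 mmol/kg

CA = 1.64 mmol/kg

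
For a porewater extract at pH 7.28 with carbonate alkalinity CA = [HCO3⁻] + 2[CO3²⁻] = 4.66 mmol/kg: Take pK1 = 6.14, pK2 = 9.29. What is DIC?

DIC = 4.95 mmol/kg

CA = [HCO3⁻] + 2[CO3²⁻] = (α₁ + 2α₂)·DIC
At pH 7.28: [H⁺]/K1 = 10^-1.14 = 0.072444, K2/[H⁺] = 10^-2.01 = 0.0097724
α₁ = 1/(1 + 0.072444 + 0.0097724) = 1/1.0822 = 0.9240; α₂ = α₁·K2/[H⁺] = 0.009030
α₁ + 2α₂ = 0.9421
DIC = CA / (α₁ + 2α₂) = 4.66 / 0.9421 = 4.95 mmol/kg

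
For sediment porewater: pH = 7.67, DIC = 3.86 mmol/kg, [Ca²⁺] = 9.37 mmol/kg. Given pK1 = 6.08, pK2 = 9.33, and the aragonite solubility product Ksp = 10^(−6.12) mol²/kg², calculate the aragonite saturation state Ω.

α₂ = 1 / (1 + [H⁺]/K2 + [H⁺]²/(K1K2)) = 1 / (1 + 10^+1.66 + 10^+0.07)
   = 1 / (1 + 45.709 + 1.1749) = 1/47.884 = 0.02088
[CO3²⁻] = α₂ × DIC = 0.02088 × 3.86 = 0.08061 mmol/kg
Ksp = 10^(−6.12) = 7.586×10^-7
Ω = [Ca²⁺][CO3²⁻]/Ksp = (9.37×10^-3)(8.061×10^-5) / 7.586×10^-7 = 0.996

Ω = 0.996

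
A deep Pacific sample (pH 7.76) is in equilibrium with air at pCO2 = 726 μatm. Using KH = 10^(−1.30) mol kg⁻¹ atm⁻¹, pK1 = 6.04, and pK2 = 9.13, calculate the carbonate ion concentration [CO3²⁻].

[CO2*] = KH · pCO2 = 10^(−1.30) × 726×10^-6 = 3.639×10^-5 mol/kg
α₀ = 1/(1 + K1/[H⁺] + K1K2/[H⁺]²) = 1/(1 + 10^+1.72 + 10^+0.35) = 0.01795
DIC = [CO2*]/α₀ = 3.639×10^-5 / 0.01795 = 2.027 mmol/kg
[CO3²⁻] = α₂·DIC; α₂ = 0.04018, so [CO3²⁻] = 0.04018 × 2.027 = 0.0815 mmol/kg

[CO3²⁻] = 0.0815 mmol/kg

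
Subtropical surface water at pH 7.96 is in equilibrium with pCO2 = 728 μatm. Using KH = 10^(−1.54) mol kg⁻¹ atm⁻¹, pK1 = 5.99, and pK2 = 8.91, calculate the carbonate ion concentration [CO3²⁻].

[CO3²⁻] = 0.220 mmol/kg

[CO2*] = KH · pCO2 = 10^(−1.54) × 728×10^-6 = 2.100×10^-5 mol/kg
α₀ = 1/(1 + K1/[H⁺] + K1K2/[H⁺]²) = 1/(1 + 10^+1.97 + 10^+1.02) = 0.009542
DIC = [CO2*]/α₀ = 2.100×10^-5 / 0.009542 = 2.200 mmol/kg
[CO3²⁻] = α₂·DIC; α₂ = 0.09992, so [CO3²⁻] = 0.09992 × 2.200 = 0.220 mmol/kg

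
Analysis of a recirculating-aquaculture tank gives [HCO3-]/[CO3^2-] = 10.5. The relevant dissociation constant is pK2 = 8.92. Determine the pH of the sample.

From K2 = [H⁺][CO3^2-]/[HCO3-]:  pH = pK2 − log₁₀([HCO3-]/[CO3^2-])
log₁₀(10.5) = +1.021
pH = 8.92 − (+1.021) = 7.90

pH = 7.90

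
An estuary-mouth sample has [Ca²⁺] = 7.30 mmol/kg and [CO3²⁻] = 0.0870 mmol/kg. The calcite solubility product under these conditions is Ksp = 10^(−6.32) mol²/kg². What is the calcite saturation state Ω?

Ω = 1.33

Ksp = 10^(−6.32) = 4.786×10^-7
Ω = [Ca²⁺][CO3²⁻]/Ksp = (7.30×10^-3)(0.0870×10^-3) / 4.786×10^-7 = 1.33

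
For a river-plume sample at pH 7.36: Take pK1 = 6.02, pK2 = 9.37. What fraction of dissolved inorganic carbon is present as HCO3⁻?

α₁ = 1 / (1 + [H⁺]/K1 + K2/[H⁺]) = 1 / (1 + 10^-1.34 + 10^-2.01)
   = 1 / (1 + 0.045709 + 0.0097724) = 1/1.0555 = 0.9474

α₁ = 0.947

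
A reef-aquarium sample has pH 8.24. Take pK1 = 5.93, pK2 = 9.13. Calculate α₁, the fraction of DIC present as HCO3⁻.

α₁ = 0.882

α₁ = 1 / (1 + [H⁺]/K1 + K2/[H⁺]) = 1 / (1 + 10^-2.31 + 10^-0.89)
   = 1 / (1 + 0.0048978 + 0.12882) = 1/1.1337 = 0.8820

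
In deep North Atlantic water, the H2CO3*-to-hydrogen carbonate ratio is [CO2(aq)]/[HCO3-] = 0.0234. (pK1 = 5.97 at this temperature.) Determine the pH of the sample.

pH = 7.60

From K1 = [H⁺][HCO3-]/[CO2(aq)]:  pH = pK1 − log₁₀([CO2(aq)]/[HCO3-])
log₁₀(0.0234) = -1.631
pH = 5.97 − (-1.631) = 7.60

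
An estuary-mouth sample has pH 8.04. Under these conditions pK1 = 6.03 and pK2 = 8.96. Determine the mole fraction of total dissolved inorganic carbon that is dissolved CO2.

α₀ = 1 / (1 + K1/[H⁺] + K1K2/[H⁺]²) = 1 / (1 + 10^+2.01 + 10^+1.09)
   = 1 / (1 + 102.33 + 12.303) = 1/115.63 = 0.008648

α₀ = 0.00865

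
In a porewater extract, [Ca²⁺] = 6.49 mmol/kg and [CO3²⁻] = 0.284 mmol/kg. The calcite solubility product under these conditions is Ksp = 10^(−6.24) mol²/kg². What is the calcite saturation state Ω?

Ksp = 10^(−6.24) = 5.754×10^-7
Ω = [Ca²⁺][CO3²⁻]/Ksp = (6.49×10^-3)(0.284×10^-3) / 5.754×10^-7 = 3.20

Ω = 3.20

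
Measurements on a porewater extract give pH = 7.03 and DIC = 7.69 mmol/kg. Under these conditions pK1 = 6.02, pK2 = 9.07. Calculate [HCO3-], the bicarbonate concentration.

[HCO3⁻] = 6.95 mmol/kg

α₁ = 1 / (1 + [H⁺]/K1 + K2/[H⁺]) = 1 / (1 + 10^-1.01 + 10^-2.04)
   = 1 / (1 + 0.097724 + 0.0091201) = 1/1.1068 = 0.9035
[HCO3⁻] = α₁ × DIC = 0.9035 × 7.69 = 6.95 mmol/kg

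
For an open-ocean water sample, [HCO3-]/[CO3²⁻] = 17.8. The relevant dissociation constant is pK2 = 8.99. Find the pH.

From K2 = [H⁺][CO3²⁻]/[HCO3-]:  pH = pK2 − log₁₀([HCO3-]/[CO3²⁻])
log₁₀(17.8) = +1.250
pH = 8.99 − (+1.250) = 7.74

pH = 7.74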